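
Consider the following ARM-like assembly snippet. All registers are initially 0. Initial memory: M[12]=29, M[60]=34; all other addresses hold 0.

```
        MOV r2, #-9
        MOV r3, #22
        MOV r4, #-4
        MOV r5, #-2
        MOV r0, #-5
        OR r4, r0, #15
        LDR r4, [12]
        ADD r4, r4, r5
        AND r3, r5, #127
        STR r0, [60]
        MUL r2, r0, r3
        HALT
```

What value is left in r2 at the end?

-630

after MOV r2, #-9: r2=-9
after MOV r3, #22: r3=22
after MOV r4, #-4: r4=-4
after MOV r5, #-2: r5=-2
after MOV r0, #-5: r0=-5
after OR r4, r0, #15: r4=(-5)|15=-1
after LDR r4, [12]: r4=M[12]=29
after ADD r4, r4, r5: r4=29+(-2)=27
after AND r3, r5, #127: r3=(-2)&127=126
STR r0, [60] → M[60]=-5
after MUL r2, r0, r3: r2=(-5)*126=-630
halt.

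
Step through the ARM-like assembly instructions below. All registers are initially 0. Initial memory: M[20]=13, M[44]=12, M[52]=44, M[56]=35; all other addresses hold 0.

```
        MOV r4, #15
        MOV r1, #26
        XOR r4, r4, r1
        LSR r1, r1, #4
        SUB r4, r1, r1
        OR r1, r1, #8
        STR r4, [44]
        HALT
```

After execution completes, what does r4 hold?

MOV r4, #15 → r4=15
MOV r1, #26 → r1=26
XOR r4, r4, r1 → r4=15^26=21
LSR r1, r1, #4 → r1=26>>4=1
SUB r4, r1, r1 → r4=1-1=0
OR r1, r1, #8 → r1=1|8=9
STR r4, [44] → M[44]=0
halt.

0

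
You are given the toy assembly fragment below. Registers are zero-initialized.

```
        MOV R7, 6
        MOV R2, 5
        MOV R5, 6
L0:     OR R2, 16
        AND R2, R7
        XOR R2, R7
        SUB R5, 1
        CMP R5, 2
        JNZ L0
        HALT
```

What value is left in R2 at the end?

4

MOV R7, 6 → R7=6
MOV R2, 5 → R2=5
MOV R5, 6 → R5=6
OR R2, 16 → R2=5|16=21
AND R2, R7 → R2=21&6=4
XOR R2, R7 → R2=4^6=2
SUB R5, 1 → R5=6-1=5
CMP R5, 2  (cmp 5,2)
JNZ L0: taken
OR R2, 16 → R2=2|16=18
AND R2, R7 → R2=18&6=2
XOR R2, R7 → R2=2^6=4
SUB R5, 1 → R5=5-1=4
CMP R5, 2  (cmp 4,2)
JNZ L0: taken
OR R2, 16 → R2=4|16=20
AND R2, R7 → R2=20&6=4
XOR R2, R7 → R2=4^6=2
SUB R5, 1 → R5=4-1=3
CMP R5, 2  (cmp 3,2)
JNZ L0: taken
OR R2, 16 → R2=2|16=18
AND R2, R7 → R2=18&6=2
XOR R2, R7 → R2=2^6=4
SUB R5, 1 → R5=3-1=2
CMP R5, 2  (cmp 2,2)
JNZ L0: not taken
halt.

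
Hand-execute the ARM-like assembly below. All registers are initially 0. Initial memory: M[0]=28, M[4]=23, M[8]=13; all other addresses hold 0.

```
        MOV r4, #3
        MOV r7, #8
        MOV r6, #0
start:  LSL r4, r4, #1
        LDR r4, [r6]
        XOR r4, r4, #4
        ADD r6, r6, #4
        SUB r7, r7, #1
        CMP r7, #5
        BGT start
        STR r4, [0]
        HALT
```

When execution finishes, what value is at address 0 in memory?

9

after MOV r4, #3: r4=3
after MOV r7, #8: r7=8
after MOV r6, #0: r6=0
after LSL r4, r4, #1: r4=3<<1=6
after LDR r4, [r6]: r4=M[0]=28
after XOR r4, r4, #4: r4=28^4=24
after ADD r6, r6, #4: r6=0+4=4
after SUB r7, r7, #1: r7=8-1=7
CMP r7, #5  (cmp 7,5)
BGT start: taken
after LSL r4, r4, #1: r4=24<<1=48
after LDR r4, [r6]: r4=M[4]=23
after XOR r4, r4, #4: r4=23^4=19
after ADD r6, r6, #4: r6=4+4=8
after SUB r7, r7, #1: r7=7-1=6
CMP r7, #5  (cmp 6,5)
BGT start: taken
after LSL r4, r4, #1: r4=19<<1=38
after LDR r4, [r6]: r4=M[8]=13
after XOR r4, r4, #4: r4=13^4=9
after ADD r6, r6, #4: r6=8+4=12
after SUB r7, r7, #1: r7=6-1=5
CMP r7, #5  (cmp 5,5)
BGT start: not taken
STR r4, [0] → M[0]=9
halt.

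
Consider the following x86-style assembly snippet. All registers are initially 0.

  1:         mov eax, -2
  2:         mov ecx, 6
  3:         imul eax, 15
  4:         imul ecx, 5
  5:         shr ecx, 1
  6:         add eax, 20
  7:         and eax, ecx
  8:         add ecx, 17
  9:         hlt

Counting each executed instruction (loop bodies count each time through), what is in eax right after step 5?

after mov eax, -2: eax=-2
after mov ecx, 6: ecx=6
after imul eax, 15: eax=(-2)*15=-30
after imul ecx, 5: ecx=6*5=30
after shr ecx, 1: ecx=30>>1=15
After step 5: eax = -30.

-30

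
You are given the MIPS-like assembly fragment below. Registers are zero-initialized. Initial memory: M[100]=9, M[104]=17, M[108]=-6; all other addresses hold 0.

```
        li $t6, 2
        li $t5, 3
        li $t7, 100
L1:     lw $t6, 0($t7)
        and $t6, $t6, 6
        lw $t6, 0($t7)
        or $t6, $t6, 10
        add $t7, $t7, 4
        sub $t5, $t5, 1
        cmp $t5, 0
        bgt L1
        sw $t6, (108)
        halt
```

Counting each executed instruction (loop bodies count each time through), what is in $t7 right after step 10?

$t6=2
$t5=3
$t7=100
$t6=M[100]=9
$t6=9&6=0
$t6=M[100]=9
$t6=9|10=11
$t7=100+4=104
$t5=3-1=2
cmp $t5, 0  (cmp 2,0)
After step 10: $t7 = 104.

104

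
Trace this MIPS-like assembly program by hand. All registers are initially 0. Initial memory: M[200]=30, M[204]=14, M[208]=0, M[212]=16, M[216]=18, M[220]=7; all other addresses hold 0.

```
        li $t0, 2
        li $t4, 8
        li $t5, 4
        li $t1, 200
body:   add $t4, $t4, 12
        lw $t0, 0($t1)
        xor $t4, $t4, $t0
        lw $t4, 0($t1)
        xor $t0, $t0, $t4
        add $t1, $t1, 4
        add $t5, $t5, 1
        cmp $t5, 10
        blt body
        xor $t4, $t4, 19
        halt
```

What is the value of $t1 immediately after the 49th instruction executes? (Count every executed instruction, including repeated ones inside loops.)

after li $t0, 2: $t0=2
after li $t4, 8: $t4=8
after li $t5, 4: $t5=4
after li $t1, 200: $t1=200
after add $t4, $t4, 12: $t4=8+12=20
after lw $t0, 0($t1): $t0=M[200]=30
after xor $t4, $t4, $t0: $t4=20^30=10
after lw $t4, 0($t1): $t4=M[200]=30
after xor $t0, $t0, $t4: $t0=30^30=0
after add $t1, $t1, 4: $t1=200+4=204
after add $t5, $t5, 1: $t5=4+1=5
cmp $t5, 10  (cmp 5,10)
blt body: taken
after add $t4, $t4, 12: $t4=30+12=42
after lw $t0, 0($t1): $t0=M[204]=14
after xor $t4, $t4, $t0: $t4=42^14=36
after lw $t4, 0($t1): $t4=M[204]=14
after xor $t0, $t0, $t4: $t0=14^14=0
after add $t1, $t1, 4: $t1=204+4=208
after add $t5, $t5, 1: $t5=5+1=6
cmp $t5, 10  (cmp 6,10)
blt body: taken
after add $t4, $t4, 12: $t4=14+12=26
after lw $t0, 0($t1): $t0=M[208]=0
after xor $t4, $t4, $t0: $t4=26^0=26
after lw $t4, 0($t1): $t4=M[208]=0
after xor $t0, $t0, $t4: $t0=0^0=0
after add $t1, $t1, 4: $t1=208+4=212
after add $t5, $t5, 1: $t5=6+1=7
cmp $t5, 10  (cmp 7,10)
blt body: taken
after add $t4, $t4, 12: $t4=0+12=12
after lw $t0, 0($t1): $t0=M[212]=16
after xor $t4, $t4, $t0: $t4=12^16=28
after lw $t4, 0($t1): $t4=M[212]=16
after xor $t0, $t0, $t4: $t0=16^16=0
after add $t1, $t1, 4: $t1=212+4=216
after add $t5, $t5, 1: $t5=7+1=8
cmp $t5, 10  (cmp 8,10)
blt body: taken
after add $t4, $t4, 12: $t4=16+12=28
after lw $t0, 0($t1): $t0=M[216]=18
after xor $t4, $t4, $t0: $t4=28^18=14
after lw $t4, 0($t1): $t4=M[216]=18
after xor $t0, $t0, $t4: $t0=18^18=0
after add $t1, $t1, 4: $t1=216+4=220
after add $t5, $t5, 1: $t5=8+1=9
cmp $t5, 10  (cmp 9,10)
blt body: taken
After step 49: $t1 = 220.

220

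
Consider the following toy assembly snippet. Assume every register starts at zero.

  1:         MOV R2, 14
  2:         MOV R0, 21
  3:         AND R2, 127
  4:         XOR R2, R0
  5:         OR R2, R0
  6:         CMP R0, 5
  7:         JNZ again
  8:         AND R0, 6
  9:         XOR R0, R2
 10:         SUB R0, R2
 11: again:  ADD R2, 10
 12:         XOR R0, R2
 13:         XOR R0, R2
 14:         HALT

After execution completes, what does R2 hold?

MOV R2, 14 → R2=14
MOV R0, 21 → R0=21
AND R2, 127 → R2=14&127=14
XOR R2, R0 → R2=14^21=27
OR R2, R0 → R2=27|21=31
CMP R0, 5  (cmp 21,5)
JNZ again: taken
ADD R2, 10 → R2=31+10=41
XOR R0, R2 → R0=21^41=60
XOR R0, R2 → R0=60^41=21
halt.

41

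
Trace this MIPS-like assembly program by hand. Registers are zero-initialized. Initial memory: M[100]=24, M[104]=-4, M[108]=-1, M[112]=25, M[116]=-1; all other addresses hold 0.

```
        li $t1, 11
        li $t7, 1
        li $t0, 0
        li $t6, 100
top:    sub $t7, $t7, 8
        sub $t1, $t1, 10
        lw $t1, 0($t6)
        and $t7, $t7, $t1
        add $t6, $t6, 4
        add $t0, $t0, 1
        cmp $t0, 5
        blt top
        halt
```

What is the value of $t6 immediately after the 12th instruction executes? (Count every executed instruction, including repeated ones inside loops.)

104

after li $t1, 11: $t1=11
after li $t7, 1: $t7=1
after li $t0, 0: $t0=0
after li $t6, 100: $t6=100
after sub $t7, $t7, 8: $t7=1-8=-7
after sub $t1, $t1, 10: $t1=11-10=1
after lw $t1, 0($t6): $t1=M[100]=24
after and $t7, $t7, $t1: $t7=(-7)&24=24
after add $t6, $t6, 4: $t6=100+4=104
after add $t0, $t0, 1: $t0=0+1=1
cmp $t0, 5  (cmp 1,5)
blt top: taken
After step 12: $t6 = 104.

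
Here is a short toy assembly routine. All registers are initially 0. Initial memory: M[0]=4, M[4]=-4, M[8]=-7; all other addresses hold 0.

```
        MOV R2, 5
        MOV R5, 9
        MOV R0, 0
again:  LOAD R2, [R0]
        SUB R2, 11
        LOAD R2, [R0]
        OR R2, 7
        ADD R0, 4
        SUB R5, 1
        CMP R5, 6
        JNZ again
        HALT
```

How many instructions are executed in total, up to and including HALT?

MOV R2, 5 → R2=5
MOV R5, 9 → R5=9
MOV R0, 0 → R0=0
LOAD R2, [R0] → R2=M[0]=4
SUB R2, 11 → R2=4-11=-7
LOAD R2, [R0] → R2=M[0]=4
OR R2, 7 → R2=4|7=7
ADD R0, 4 → R0=0+4=4
SUB R5, 1 → R5=9-1=8
CMP R5, 6  (cmp 8,6)
JNZ again: taken
LOAD R2, [R0] → R2=M[4]=-4
SUB R2, 11 → R2=(-4)-11=-15
LOAD R2, [R0] → R2=M[4]=-4
OR R2, 7 → R2=(-4)|7=-1
ADD R0, 4 → R0=4+4=8
SUB R5, 1 → R5=8-1=7
CMP R5, 6  (cmp 7,6)
JNZ again: taken
LOAD R2, [R0] → R2=M[8]=-7
SUB R2, 11 → R2=(-7)-11=-18
LOAD R2, [R0] → R2=M[8]=-7
OR R2, 7 → R2=(-7)|7=-1
ADD R0, 4 → R0=8+4=12
SUB R5, 1 → R5=7-1=6
CMP R5, 6  (cmp 6,6)
JNZ again: not taken
halt.
Total executed instructions: 28.

28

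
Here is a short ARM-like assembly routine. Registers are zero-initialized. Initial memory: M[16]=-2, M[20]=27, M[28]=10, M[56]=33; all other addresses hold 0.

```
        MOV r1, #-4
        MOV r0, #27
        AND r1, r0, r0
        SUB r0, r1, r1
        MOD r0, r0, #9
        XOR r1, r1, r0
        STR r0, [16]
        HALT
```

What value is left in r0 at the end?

r1=-4
r0=27
r1=27&27=27
r0=27-27=0
r0=0%9=0
r1=27^0=27
STR r0, [16] → M[16]=0
halt.

0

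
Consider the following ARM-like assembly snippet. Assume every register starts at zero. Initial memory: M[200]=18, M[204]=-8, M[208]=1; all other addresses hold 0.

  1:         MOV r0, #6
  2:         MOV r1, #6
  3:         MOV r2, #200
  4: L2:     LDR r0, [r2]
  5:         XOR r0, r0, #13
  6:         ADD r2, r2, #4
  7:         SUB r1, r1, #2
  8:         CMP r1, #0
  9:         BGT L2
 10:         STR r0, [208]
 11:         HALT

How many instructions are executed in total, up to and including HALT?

23

MOV r0, #6 → r0=6
MOV r1, #6 → r1=6
MOV r2, #200 → r2=200
LDR r0, [r2] → r0=M[200]=18
XOR r0, r0, #13 → r0=18^13=31
ADD r2, r2, #4 → r2=200+4=204
SUB r1, r1, #2 → r1=6-2=4
CMP r1, #0  (cmp 4,0)
BGT L2: taken
LDR r0, [r2] → r0=M[204]=-8
XOR r0, r0, #13 → r0=(-8)^13=-11
ADD r2, r2, #4 → r2=204+4=208
SUB r1, r1, #2 → r1=4-2=2
CMP r1, #0  (cmp 2,0)
BGT L2: taken
LDR r0, [r2] → r0=M[208]=1
XOR r0, r0, #13 → r0=1^13=12
ADD r2, r2, #4 → r2=208+4=212
SUB r1, r1, #2 → r1=2-2=0
CMP r1, #0  (cmp 0,0)
BGT L2: not taken
STR r0, [208] → M[208]=12
halt.
Total executed instructions: 23.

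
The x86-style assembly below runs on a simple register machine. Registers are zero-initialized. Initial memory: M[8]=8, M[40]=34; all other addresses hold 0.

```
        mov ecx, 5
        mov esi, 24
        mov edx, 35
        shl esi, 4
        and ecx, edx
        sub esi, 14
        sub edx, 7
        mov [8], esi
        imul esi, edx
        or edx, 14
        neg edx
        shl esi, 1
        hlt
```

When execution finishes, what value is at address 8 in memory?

mov ecx, 5 → ecx=5
mov esi, 24 → esi=24
mov edx, 35 → edx=35
shl esi, 4 → esi=24<<4=384
and ecx, edx → ecx=5&35=1
sub esi, 14 → esi=384-14=370
sub edx, 7 → edx=35-7=28
mov [8], esi → M[8]=370
imul esi, edx → esi=370*28=10360
or edx, 14 → edx=28|14=30
neg edx → edx=-(30)=-30
shl esi, 1 → esi=10360<<1=20720
halt.

370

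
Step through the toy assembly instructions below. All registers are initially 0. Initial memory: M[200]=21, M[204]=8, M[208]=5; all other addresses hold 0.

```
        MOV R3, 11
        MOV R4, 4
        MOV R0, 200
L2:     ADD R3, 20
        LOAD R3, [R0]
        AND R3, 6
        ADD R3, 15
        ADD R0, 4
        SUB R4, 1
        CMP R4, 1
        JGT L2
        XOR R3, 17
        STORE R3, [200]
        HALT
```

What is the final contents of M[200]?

2

MOV R3, 11 → R3=11
MOV R4, 4 → R4=4
MOV R0, 200 → R0=200
ADD R3, 20 → R3=11+20=31
LOAD R3, [R0] → R3=M[200]=21
AND R3, 6 → R3=21&6=4
ADD R3, 15 → R3=4+15=19
ADD R0, 4 → R0=200+4=204
SUB R4, 1 → R4=4-1=3
CMP R4, 1  (cmp 3,1)
JGT L2: taken
ADD R3, 20 → R3=19+20=39
LOAD R3, [R0] → R3=M[204]=8
AND R3, 6 → R3=8&6=0
ADD R3, 15 → R3=0+15=15
ADD R0, 4 → R0=204+4=208
SUB R4, 1 → R4=3-1=2
CMP R4, 1  (cmp 2,1)
JGT L2: taken
ADD R3, 20 → R3=15+20=35
LOAD R3, [R0] → R3=M[208]=5
AND R3, 6 → R3=5&6=4
ADD R3, 15 → R3=4+15=19
ADD R0, 4 → R0=208+4=212
SUB R4, 1 → R4=2-1=1
CMP R4, 1  (cmp 1,1)
JGT L2: not taken
XOR R3, 17 → R3=19^17=2
STORE R3, [200] → M[200]=2
halt.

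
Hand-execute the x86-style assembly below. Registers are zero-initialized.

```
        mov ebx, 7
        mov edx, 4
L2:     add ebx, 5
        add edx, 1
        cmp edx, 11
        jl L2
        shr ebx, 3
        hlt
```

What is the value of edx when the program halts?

11

ebx=7
edx=4
ebx=7+5=12
edx=4+1=5
cmp edx, 11  (cmp 5,11)
jl L2: taken
ebx=12+5=17
edx=5+1=6
cmp edx, 11  (cmp 6,11)
jl L2: taken
ebx=17+5=22
edx=6+1=7
cmp edx, 11  (cmp 7,11)
jl L2: taken
ebx=22+5=27
edx=7+1=8
cmp edx, 11  (cmp 8,11)
jl L2: taken
ebx=27+5=32
edx=8+1=9
cmp edx, 11  (cmp 9,11)
jl L2: taken
ebx=32+5=37
edx=9+1=10
cmp edx, 11  (cmp 10,11)
jl L2: taken
ebx=37+5=42
edx=10+1=11
cmp edx, 11  (cmp 11,11)
jl L2: not taken
ebx=42>>3=5
halt.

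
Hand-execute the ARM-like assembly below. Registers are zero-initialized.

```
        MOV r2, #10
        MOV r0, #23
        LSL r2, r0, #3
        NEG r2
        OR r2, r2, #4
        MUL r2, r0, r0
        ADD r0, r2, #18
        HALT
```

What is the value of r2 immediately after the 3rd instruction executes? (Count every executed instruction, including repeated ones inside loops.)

184

r2=10
r0=23
r2=23<<3=184
After step 3: r2 = 184.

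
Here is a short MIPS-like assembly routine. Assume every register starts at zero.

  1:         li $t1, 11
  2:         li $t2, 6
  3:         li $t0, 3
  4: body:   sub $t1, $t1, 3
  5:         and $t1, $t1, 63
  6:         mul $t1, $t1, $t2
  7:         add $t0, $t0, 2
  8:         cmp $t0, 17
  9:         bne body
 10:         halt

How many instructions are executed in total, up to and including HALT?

46

li $t1, 11 → $t1=11
li $t2, 6 → $t2=6
li $t0, 3 → $t0=3
sub $t1, $t1, 3 → $t1=11-3=8
and $t1, $t1, 63 → $t1=8&63=8
mul $t1, $t1, $t2 → $t1=8*6=48
add $t0, $t0, 2 → $t0=3+2=5
cmp $t0, 17  (cmp 5,17)
bne body: taken
sub $t1, $t1, 3 → $t1=48-3=45
and $t1, $t1, 63 → $t1=45&63=45
mul $t1, $t1, $t2 → $t1=45*6=270
add $t0, $t0, 2 → $t0=5+2=7
cmp $t0, 17  (cmp 7,17)
bne body: taken
sub $t1, $t1, 3 → $t1=270-3=267
and $t1, $t1, 63 → $t1=267&63=11
mul $t1, $t1, $t2 → $t1=11*6=66
add $t0, $t0, 2 → $t0=7+2=9
cmp $t0, 17  (cmp 9,17)
bne body: taken
sub $t1, $t1, 3 → $t1=66-3=63
and $t1, $t1, 63 → $t1=63&63=63
mul $t1, $t1, $t2 → $t1=63*6=378
add $t0, $t0, 2 → $t0=9+2=11
cmp $t0, 17  (cmp 11,17)
bne body: taken
sub $t1, $t1, 3 → $t1=378-3=375
and $t1, $t1, 63 → $t1=375&63=55
mul $t1, $t1, $t2 → $t1=55*6=330
add $t0, $t0, 2 → $t0=11+2=13
cmp $t0, 17  (cmp 13,17)
bne body: taken
sub $t1, $t1, 3 → $t1=330-3=327
and $t1, $t1, 63 → $t1=327&63=7
mul $t1, $t1, $t2 → $t1=7*6=42
add $t0, $t0, 2 → $t0=13+2=15
cmp $t0, 17  (cmp 15,17)
bne body: taken
sub $t1, $t1, 3 → $t1=42-3=39
and $t1, $t1, 63 → $t1=39&63=39
mul $t1, $t1, $t2 → $t1=39*6=234
add $t0, $t0, 2 → $t0=15+2=17
cmp $t0, 17  (cmp 17,17)
bne body: not taken
halt.
Total executed instructions: 46.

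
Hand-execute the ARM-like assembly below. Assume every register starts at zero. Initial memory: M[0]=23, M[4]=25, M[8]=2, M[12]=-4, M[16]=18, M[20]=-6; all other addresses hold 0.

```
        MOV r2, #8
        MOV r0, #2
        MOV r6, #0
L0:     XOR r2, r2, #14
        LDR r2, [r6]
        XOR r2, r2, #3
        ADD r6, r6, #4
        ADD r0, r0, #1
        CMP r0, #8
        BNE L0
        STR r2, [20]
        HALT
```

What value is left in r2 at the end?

r2=8
r0=2
r6=0
r2=8^14=6
r2=M[0]=23
r2=23^3=20
r6=0+4=4
r0=2+1=3
CMP r0, #8  (cmp 3,8)
BNE L0: taken
r2=20^14=26
r2=M[4]=25
r2=25^3=26
r6=4+4=8
r0=3+1=4
CMP r0, #8  (cmp 4,8)
BNE L0: taken
r2=26^14=20
r2=M[8]=2
r2=2^3=1
r6=8+4=12
r0=4+1=5
CMP r0, #8  (cmp 5,8)
BNE L0: taken
r2=1^14=15
r2=M[12]=-4
r2=(-4)^3=-1
r6=12+4=16
r0=5+1=6
CMP r0, #8  (cmp 6,8)
BNE L0: taken
r2=(-1)^14=-15
r2=M[16]=18
r2=18^3=17
r6=16+4=20
r0=6+1=7
CMP r0, #8  (cmp 7,8)
BNE L0: taken
r2=17^14=31
r2=M[20]=-6
r2=(-6)^3=-7
r6=20+4=24
r0=7+1=8
CMP r0, #8  (cmp 8,8)
BNE L0: not taken
STR r2, [20] → M[20]=-7
halt.

-7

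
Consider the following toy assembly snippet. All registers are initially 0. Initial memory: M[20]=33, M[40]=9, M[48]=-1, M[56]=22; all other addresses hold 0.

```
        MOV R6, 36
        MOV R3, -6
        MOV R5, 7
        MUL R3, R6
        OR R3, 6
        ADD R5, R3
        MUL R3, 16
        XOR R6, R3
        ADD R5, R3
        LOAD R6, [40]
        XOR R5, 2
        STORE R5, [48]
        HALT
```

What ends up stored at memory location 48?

R6=36
R3=-6
R5=7
R3=(-6)*36=-216
R3=(-216)|6=-210
R5=7+(-210)=-203
R3=(-210)*16=-3360
R6=36^(-3360)=-3388
R5=(-203)+(-3360)=-3563
R6=M[40]=9
R5=(-3563)^2=-3561
STORE R5, [48] → M[48]=-3561
halt.

-3561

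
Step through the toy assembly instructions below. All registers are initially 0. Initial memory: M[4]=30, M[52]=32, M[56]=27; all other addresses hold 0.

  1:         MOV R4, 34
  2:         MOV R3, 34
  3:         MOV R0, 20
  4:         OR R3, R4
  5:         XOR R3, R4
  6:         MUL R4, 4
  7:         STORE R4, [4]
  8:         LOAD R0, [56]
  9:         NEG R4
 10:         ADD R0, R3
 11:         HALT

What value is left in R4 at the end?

-136

MOV R4, 34 → R4=34
MOV R3, 34 → R3=34
MOV R0, 20 → R0=20
OR R3, R4 → R3=34|34=34
XOR R3, R4 → R3=34^34=0
MUL R4, 4 → R4=34*4=136
STORE R4, [4] → M[4]=136
LOAD R0, [56] → R0=M[56]=27
NEG R4 → R4=-(136)=-136
ADD R0, R3 → R0=27+0=27
halt.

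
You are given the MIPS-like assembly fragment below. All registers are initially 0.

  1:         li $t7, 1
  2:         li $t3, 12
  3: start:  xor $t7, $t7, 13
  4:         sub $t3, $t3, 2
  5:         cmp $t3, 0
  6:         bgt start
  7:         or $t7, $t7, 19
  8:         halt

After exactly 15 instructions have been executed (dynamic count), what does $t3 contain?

6

$t7=1
$t3=12
$t7=1^13=12
$t3=12-2=10
cmp $t3, 0  (cmp 10,0)
bgt start: taken
$t7=12^13=1
$t3=10-2=8
cmp $t3, 0  (cmp 8,0)
bgt start: taken
$t7=1^13=12
$t3=8-2=6
cmp $t3, 0  (cmp 6,0)
bgt start: taken
$t7=12^13=1
After step 15: $t3 = 6.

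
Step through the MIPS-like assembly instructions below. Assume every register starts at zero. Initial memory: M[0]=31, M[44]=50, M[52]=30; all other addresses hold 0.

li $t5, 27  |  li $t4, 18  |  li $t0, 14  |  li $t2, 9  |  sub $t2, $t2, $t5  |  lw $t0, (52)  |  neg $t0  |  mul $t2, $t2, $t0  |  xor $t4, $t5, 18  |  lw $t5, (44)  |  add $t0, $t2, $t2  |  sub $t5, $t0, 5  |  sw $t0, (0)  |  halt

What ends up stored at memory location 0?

1080

li $t5, 27 → $t5=27
li $t4, 18 → $t4=18
li $t0, 14 → $t0=14
li $t2, 9 → $t2=9
sub $t2, $t2, $t5 → $t2=9-27=-18
lw $t0, (52) → $t0=M[52]=30
neg $t0 → $t0=-(30)=-30
mul $t2, $t2, $t0 → $t2=(-18)*(-30)=540
xor $t4, $t5, 18 → $t4=27^18=9
lw $t5, (44) → $t5=M[44]=50
add $t0, $t2, $t2 → $t0=540+540=1080
sub $t5, $t0, 5 → $t5=1080-5=1075
sw $t0, (0) → M[0]=1080
halt.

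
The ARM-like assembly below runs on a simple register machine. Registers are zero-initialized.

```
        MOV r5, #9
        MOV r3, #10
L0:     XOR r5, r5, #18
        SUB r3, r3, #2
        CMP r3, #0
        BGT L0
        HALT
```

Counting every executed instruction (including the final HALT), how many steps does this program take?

23

r5=9
r3=10
r5=9^18=27
r3=10-2=8
CMP r3, #0  (cmp 8,0)
BGT L0: taken
r5=27^18=9
r3=8-2=6
CMP r3, #0  (cmp 6,0)
BGT L0: taken
r5=9^18=27
r3=6-2=4
CMP r3, #0  (cmp 4,0)
BGT L0: taken
r5=27^18=9
r3=4-2=2
CMP r3, #0  (cmp 2,0)
BGT L0: taken
r5=9^18=27
r3=2-2=0
CMP r3, #0  (cmp 0,0)
BGT L0: not taken
halt.
Total executed instructions: 23.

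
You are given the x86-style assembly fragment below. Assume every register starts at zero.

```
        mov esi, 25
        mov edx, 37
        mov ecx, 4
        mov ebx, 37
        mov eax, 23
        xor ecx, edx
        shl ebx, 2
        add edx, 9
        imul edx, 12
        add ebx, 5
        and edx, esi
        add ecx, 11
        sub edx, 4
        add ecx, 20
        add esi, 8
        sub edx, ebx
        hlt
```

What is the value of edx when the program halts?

after mov esi, 25: esi=25
after mov edx, 37: edx=37
after mov ecx, 4: ecx=4
after mov ebx, 37: ebx=37
after mov eax, 23: eax=23
after xor ecx, edx: ecx=4^37=33
after shl ebx, 2: ebx=37<<2=148
after add edx, 9: edx=37+9=46
after imul edx, 12: edx=46*12=552
after add ebx, 5: ebx=148+5=153
after and edx, esi: edx=552&25=8
after add ecx, 11: ecx=33+11=44
after sub edx, 4: edx=8-4=4
after add ecx, 20: ecx=44+20=64
after add esi, 8: esi=25+8=33
after sub edx, ebx: edx=4-153=-149
halt.

-149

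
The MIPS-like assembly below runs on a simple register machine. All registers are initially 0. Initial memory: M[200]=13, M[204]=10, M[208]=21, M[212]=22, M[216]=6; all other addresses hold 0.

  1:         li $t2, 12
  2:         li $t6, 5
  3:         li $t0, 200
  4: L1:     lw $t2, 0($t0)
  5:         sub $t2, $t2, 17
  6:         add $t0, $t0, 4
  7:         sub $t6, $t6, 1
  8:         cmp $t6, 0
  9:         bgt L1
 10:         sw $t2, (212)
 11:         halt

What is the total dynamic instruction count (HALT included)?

35

li $t2, 12 → $t2=12
li $t6, 5 → $t6=5
li $t0, 200 → $t0=200
lw $t2, 0($t0) → $t2=M[200]=13
sub $t2, $t2, 17 → $t2=13-17=-4
add $t0, $t0, 4 → $t0=200+4=204
sub $t6, $t6, 1 → $t6=5-1=4
cmp $t6, 0  (cmp 4,0)
bgt L1: taken
lw $t2, 0($t0) → $t2=M[204]=10
sub $t2, $t2, 17 → $t2=10-17=-7
add $t0, $t0, 4 → $t0=204+4=208
sub $t6, $t6, 1 → $t6=4-1=3
cmp $t6, 0  (cmp 3,0)
bgt L1: taken
lw $t2, 0($t0) → $t2=M[208]=21
sub $t2, $t2, 17 → $t2=21-17=4
add $t0, $t0, 4 → $t0=208+4=212
sub $t6, $t6, 1 → $t6=3-1=2
cmp $t6, 0  (cmp 2,0)
bgt L1: taken
lw $t2, 0($t0) → $t2=M[212]=22
sub $t2, $t2, 17 → $t2=22-17=5
add $t0, $t0, 4 → $t0=212+4=216
sub $t6, $t6, 1 → $t6=2-1=1
cmp $t6, 0  (cmp 1,0)
bgt L1: taken
lw $t2, 0($t0) → $t2=M[216]=6
sub $t2, $t2, 17 → $t2=6-17=-11
add $t0, $t0, 4 → $t0=216+4=220
sub $t6, $t6, 1 → $t6=1-1=0
cmp $t6, 0  (cmp 0,0)
bgt L1: not taken
sw $t2, (212) → M[212]=-11
halt.
Total executed instructions: 35.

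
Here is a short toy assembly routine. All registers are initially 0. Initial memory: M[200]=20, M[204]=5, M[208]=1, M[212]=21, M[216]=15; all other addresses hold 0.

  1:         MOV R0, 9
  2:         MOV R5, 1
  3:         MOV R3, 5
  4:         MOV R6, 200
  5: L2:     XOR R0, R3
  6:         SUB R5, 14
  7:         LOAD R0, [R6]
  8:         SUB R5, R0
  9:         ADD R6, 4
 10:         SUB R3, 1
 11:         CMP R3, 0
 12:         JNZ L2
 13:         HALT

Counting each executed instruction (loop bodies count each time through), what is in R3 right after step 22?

after MOV R0, 9: R0=9
after MOV R5, 1: R5=1
after MOV R3, 5: R3=5
after MOV R6, 200: R6=200
after XOR R0, R3: R0=9^5=12
after SUB R5, 14: R5=1-14=-13
after LOAD R0, [R6]: R0=M[200]=20
after SUB R5, R0: R5=(-13)-20=-33
after ADD R6, 4: R6=200+4=204
after SUB R3, 1: R3=5-1=4
CMP R3, 0  (cmp 4,0)
JNZ L2: taken
after XOR R0, R3: R0=20^4=16
after SUB R5, 14: R5=(-33)-14=-47
after LOAD R0, [R6]: R0=M[204]=5
after SUB R5, R0: R5=(-47)-5=-52
after ADD R6, 4: R6=204+4=208
after SUB R3, 1: R3=4-1=3
CMP R3, 0  (cmp 3,0)
JNZ L2: taken
after XOR R0, R3: R0=5^3=6
after SUB R5, 14: R5=(-52)-14=-66
After step 22: R3 = 3.

3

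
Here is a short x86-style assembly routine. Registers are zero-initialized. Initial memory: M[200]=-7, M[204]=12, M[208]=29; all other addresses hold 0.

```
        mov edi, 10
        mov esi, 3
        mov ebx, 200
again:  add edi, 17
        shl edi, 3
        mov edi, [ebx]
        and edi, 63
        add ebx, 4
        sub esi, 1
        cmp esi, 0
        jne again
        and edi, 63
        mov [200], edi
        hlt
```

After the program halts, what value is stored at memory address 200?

29

mov edi, 10 → edi=10
mov esi, 3 → esi=3
mov ebx, 200 → ebx=200
add edi, 17 → edi=10+17=27
shl edi, 3 → edi=27<<3=216
mov edi, [ebx] → edi=M[200]=-7
and edi, 63 → edi=(-7)&63=57
add ebx, 4 → ebx=200+4=204
sub esi, 1 → esi=3-1=2
cmp esi, 0  (cmp 2,0)
jne again: taken
add edi, 17 → edi=57+17=74
shl edi, 3 → edi=74<<3=592
mov edi, [ebx] → edi=M[204]=12
and edi, 63 → edi=12&63=12
add ebx, 4 → ebx=204+4=208
sub esi, 1 → esi=2-1=1
cmp esi, 0  (cmp 1,0)
jne again: taken
add edi, 17 → edi=12+17=29
shl edi, 3 → edi=29<<3=232
mov edi, [ebx] → edi=M[208]=29
and edi, 63 → edi=29&63=29
add ebx, 4 → ebx=208+4=212
sub esi, 1 → esi=1-1=0
cmp esi, 0  (cmp 0,0)
jne again: not taken
and edi, 63 → edi=29&63=29
mov [200], edi → M[200]=29
halt.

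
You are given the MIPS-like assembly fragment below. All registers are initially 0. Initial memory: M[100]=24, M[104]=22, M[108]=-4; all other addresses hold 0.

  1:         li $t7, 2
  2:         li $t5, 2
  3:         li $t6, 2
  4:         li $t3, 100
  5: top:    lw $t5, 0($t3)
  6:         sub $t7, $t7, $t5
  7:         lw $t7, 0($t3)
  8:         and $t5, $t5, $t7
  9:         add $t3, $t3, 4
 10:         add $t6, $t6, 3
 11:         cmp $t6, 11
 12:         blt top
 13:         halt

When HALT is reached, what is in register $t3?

li $t7, 2 → $t7=2
li $t5, 2 → $t5=2
li $t6, 2 → $t6=2
li $t3, 100 → $t3=100
lw $t5, 0($t3) → $t5=M[100]=24
sub $t7, $t7, $t5 → $t7=2-24=-22
lw $t7, 0($t3) → $t7=M[100]=24
and $t5, $t5, $t7 → $t5=24&24=24
add $t3, $t3, 4 → $t3=100+4=104
add $t6, $t6, 3 → $t6=2+3=5
cmp $t6, 11  (cmp 5,11)
blt top: taken
lw $t5, 0($t3) → $t5=M[104]=22
sub $t7, $t7, $t5 → $t7=24-22=2
lw $t7, 0($t3) → $t7=M[104]=22
and $t5, $t5, $t7 → $t5=22&22=22
add $t3, $t3, 4 → $t3=104+4=108
add $t6, $t6, 3 → $t6=5+3=8
cmp $t6, 11  (cmp 8,11)
blt top: taken
lw $t5, 0($t3) → $t5=M[108]=-4
sub $t7, $t7, $t5 → $t7=22-(-4)=26
lw $t7, 0($t3) → $t7=M[108]=-4
and $t5, $t5, $t7 → $t5=(-4)&(-4)=-4
add $t3, $t3, 4 → $t3=108+4=112
add $t6, $t6, 3 → $t6=8+3=11
cmp $t6, 11  (cmp 11,11)
blt top: not taken
halt.

112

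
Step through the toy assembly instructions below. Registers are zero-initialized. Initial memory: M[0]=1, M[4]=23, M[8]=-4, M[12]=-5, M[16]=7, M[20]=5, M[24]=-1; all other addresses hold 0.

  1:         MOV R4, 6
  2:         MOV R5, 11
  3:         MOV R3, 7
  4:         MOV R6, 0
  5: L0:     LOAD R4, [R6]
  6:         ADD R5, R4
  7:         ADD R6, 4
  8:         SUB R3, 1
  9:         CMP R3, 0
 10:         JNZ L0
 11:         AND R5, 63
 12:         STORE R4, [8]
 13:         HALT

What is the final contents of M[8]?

-1

MOV R4, 6 → R4=6
MOV R5, 11 → R5=11
MOV R3, 7 → R3=7
MOV R6, 0 → R6=0
LOAD R4, [R6] → R4=M[0]=1
ADD R5, R4 → R5=11+1=12
ADD R6, 4 → R6=0+4=4
SUB R3, 1 → R3=7-1=6
CMP R3, 0  (cmp 6,0)
JNZ L0: taken
LOAD R4, [R6] → R4=M[4]=23
ADD R5, R4 → R5=12+23=35
ADD R6, 4 → R6=4+4=8
SUB R3, 1 → R3=6-1=5
CMP R3, 0  (cmp 5,0)
JNZ L0: taken
LOAD R4, [R6] → R4=M[8]=-4
ADD R5, R4 → R5=35+(-4)=31
ADD R6, 4 → R6=8+4=12
SUB R3, 1 → R3=5-1=4
CMP R3, 0  (cmp 4,0)
JNZ L0: taken
LOAD R4, [R6] → R4=M[12]=-5
ADD R5, R4 → R5=31+(-5)=26
ADD R6, 4 → R6=12+4=16
SUB R3, 1 → R3=4-1=3
CMP R3, 0  (cmp 3,0)
JNZ L0: taken
LOAD R4, [R6] → R4=M[16]=7
ADD R5, R4 → R5=26+7=33
ADD R6, 4 → R6=16+4=20
SUB R3, 1 → R3=3-1=2
CMP R3, 0  (cmp 2,0)
JNZ L0: taken
LOAD R4, [R6] → R4=M[20]=5
ADD R5, R4 → R5=33+5=38
ADD R6, 4 → R6=20+4=24
SUB R3, 1 → R3=2-1=1
CMP R3, 0  (cmp 1,0)
JNZ L0: taken
LOAD R4, [R6] → R4=M[24]=-1
ADD R5, R4 → R5=38+(-1)=37
ADD R6, 4 → R6=24+4=28
SUB R3, 1 → R3=1-1=0
CMP R3, 0  (cmp 0,0)
JNZ L0: not taken
AND R5, 63 → R5=37&63=37
STORE R4, [8] → M[8]=-1
halt.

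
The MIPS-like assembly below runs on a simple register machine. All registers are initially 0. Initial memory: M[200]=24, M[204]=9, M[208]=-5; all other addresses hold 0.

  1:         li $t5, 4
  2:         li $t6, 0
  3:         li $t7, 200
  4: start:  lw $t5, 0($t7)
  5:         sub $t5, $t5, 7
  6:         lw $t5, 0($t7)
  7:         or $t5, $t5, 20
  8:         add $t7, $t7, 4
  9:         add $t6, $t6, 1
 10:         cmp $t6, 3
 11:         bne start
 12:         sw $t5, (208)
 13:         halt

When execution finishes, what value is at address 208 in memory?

-1

after li $t5, 4: $t5=4
after li $t6, 0: $t6=0
after li $t7, 200: $t7=200
after lw $t5, 0($t7): $t5=M[200]=24
after sub $t5, $t5, 7: $t5=24-7=17
after lw $t5, 0($t7): $t5=M[200]=24
after or $t5, $t5, 20: $t5=24|20=28
after add $t7, $t7, 4: $t7=200+4=204
after add $t6, $t6, 1: $t6=0+1=1
cmp $t6, 3  (cmp 1,3)
bne start: taken
after lw $t5, 0($t7): $t5=M[204]=9
after sub $t5, $t5, 7: $t5=9-7=2
after lw $t5, 0($t7): $t5=M[204]=9
after or $t5, $t5, 20: $t5=9|20=29
after add $t7, $t7, 4: $t7=204+4=208
after add $t6, $t6, 1: $t6=1+1=2
cmp $t6, 3  (cmp 2,3)
bne start: taken
after lw $t5, 0($t7): $t5=M[208]=-5
after sub $t5, $t5, 7: $t5=(-5)-7=-12
after lw $t5, 0($t7): $t5=M[208]=-5
after or $t5, $t5, 20: $t5=(-5)|20=-1
after add $t7, $t7, 4: $t7=208+4=212
after add $t6, $t6, 1: $t6=2+1=3
cmp $t6, 3  (cmp 3,3)
bne start: not taken
sw $t5, (208) → M[208]=-1
halt.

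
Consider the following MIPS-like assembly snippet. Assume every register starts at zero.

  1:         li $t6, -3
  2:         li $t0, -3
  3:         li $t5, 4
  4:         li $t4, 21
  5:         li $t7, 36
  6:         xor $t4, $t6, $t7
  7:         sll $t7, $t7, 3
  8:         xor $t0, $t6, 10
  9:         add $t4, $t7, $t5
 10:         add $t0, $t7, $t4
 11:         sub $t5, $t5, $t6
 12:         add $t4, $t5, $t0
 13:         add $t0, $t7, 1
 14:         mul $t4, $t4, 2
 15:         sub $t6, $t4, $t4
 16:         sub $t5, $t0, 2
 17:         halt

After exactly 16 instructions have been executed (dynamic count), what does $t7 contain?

288

$t6=-3
$t0=-3
$t5=4
$t4=21
$t7=36
$t4=(-3)^36=-39
$t7=36<<3=288
$t0=(-3)^10=-9
$t4=288+4=292
$t0=288+292=580
$t5=4-(-3)=7
$t4=7+580=587
$t0=288+1=289
$t4=587*2=1174
$t6=1174-1174=0
$t5=289-2=287
After step 16: $t7 = 288.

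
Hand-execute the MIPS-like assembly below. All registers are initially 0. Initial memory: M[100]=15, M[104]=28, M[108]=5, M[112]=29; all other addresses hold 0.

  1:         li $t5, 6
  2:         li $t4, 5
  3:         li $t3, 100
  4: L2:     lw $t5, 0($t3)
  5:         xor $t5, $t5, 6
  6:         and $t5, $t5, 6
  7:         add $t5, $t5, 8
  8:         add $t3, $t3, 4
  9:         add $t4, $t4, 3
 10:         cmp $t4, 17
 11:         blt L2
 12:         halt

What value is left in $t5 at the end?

10

li $t5, 6 → $t5=6
li $t4, 5 → $t4=5
li $t3, 100 → $t3=100
lw $t5, 0($t3) → $t5=M[100]=15
xor $t5, $t5, 6 → $t5=15^6=9
and $t5, $t5, 6 → $t5=9&6=0
add $t5, $t5, 8 → $t5=0+8=8
add $t3, $t3, 4 → $t3=100+4=104
add $t4, $t4, 3 → $t4=5+3=8
cmp $t4, 17  (cmp 8,17)
blt L2: taken
lw $t5, 0($t3) → $t5=M[104]=28
xor $t5, $t5, 6 → $t5=28^6=26
and $t5, $t5, 6 → $t5=26&6=2
add $t5, $t5, 8 → $t5=2+8=10
add $t3, $t3, 4 → $t3=104+4=108
add $t4, $t4, 3 → $t4=8+3=11
cmp $t4, 17  (cmp 11,17)
blt L2: taken
lw $t5, 0($t3) → $t5=M[108]=5
xor $t5, $t5, 6 → $t5=5^6=3
and $t5, $t5, 6 → $t5=3&6=2
add $t5, $t5, 8 → $t5=2+8=10
add $t3, $t3, 4 → $t3=108+4=112
add $t4, $t4, 3 → $t4=11+3=14
cmp $t4, 17  (cmp 14,17)
blt L2: taken
lw $t5, 0($t3) → $t5=M[112]=29
xor $t5, $t5, 6 → $t5=29^6=27
and $t5, $t5, 6 → $t5=27&6=2
add $t5, $t5, 8 → $t5=2+8=10
add $t3, $t3, 4 → $t3=112+4=116
add $t4, $t4, 3 → $t4=14+3=17
cmp $t4, 17  (cmp 17,17)
blt L2: not taken
halt.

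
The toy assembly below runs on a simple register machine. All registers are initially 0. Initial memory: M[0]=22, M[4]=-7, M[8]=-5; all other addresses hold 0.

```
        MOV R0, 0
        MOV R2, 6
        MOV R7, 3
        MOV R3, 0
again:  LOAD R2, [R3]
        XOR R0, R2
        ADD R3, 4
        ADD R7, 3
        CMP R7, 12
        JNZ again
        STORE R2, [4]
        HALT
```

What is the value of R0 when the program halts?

20

R0=0
R2=6
R7=3
R3=0
R2=M[0]=22
R0=0^22=22
R3=0+4=4
R7=3+3=6
CMP R7, 12  (cmp 6,12)
JNZ again: taken
R2=M[4]=-7
R0=22^(-7)=-17
R3=4+4=8
R7=6+3=9
CMP R7, 12  (cmp 9,12)
JNZ again: taken
R2=M[8]=-5
R0=(-17)^(-5)=20
R3=8+4=12
R7=9+3=12
CMP R7, 12  (cmp 12,12)
JNZ again: not taken
STORE R2, [4] → M[4]=-5
halt.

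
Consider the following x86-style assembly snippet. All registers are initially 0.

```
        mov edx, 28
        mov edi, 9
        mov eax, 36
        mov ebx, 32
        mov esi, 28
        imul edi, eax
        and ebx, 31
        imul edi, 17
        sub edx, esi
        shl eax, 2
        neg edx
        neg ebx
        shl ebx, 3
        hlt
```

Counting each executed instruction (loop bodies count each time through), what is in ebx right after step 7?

edx=28
edi=9
eax=36
ebx=32
esi=28
edi=9*36=324
ebx=32&31=0
After step 7: ebx = 0.

0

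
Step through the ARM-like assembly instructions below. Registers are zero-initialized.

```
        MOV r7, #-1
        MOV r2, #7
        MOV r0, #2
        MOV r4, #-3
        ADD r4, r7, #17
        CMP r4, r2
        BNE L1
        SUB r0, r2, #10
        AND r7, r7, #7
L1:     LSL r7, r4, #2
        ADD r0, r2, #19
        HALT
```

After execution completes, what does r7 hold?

64

MOV r7, #-1 → r7=-1
MOV r2, #7 → r2=7
MOV r0, #2 → r0=2
MOV r4, #-3 → r4=-3
ADD r4, r7, #17 → r4=(-1)+17=16
CMP r4, r2  (cmp 16,7)
BNE L1: taken
LSL r7, r4, #2 → r7=16<<2=64
ADD r0, r2, #19 → r0=7+19=26
halt.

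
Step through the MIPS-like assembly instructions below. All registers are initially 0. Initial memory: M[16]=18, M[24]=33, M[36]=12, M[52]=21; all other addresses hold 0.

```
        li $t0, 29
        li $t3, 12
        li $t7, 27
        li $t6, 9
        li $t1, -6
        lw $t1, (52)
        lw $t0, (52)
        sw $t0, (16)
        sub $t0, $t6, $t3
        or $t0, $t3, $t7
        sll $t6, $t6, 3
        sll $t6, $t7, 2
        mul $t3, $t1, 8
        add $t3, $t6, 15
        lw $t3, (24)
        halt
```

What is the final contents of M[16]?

after li $t0, 29: $t0=29
after li $t3, 12: $t3=12
after li $t7, 27: $t7=27
after li $t6, 9: $t6=9
after li $t1, -6: $t1=-6
after lw $t1, (52): $t1=M[52]=21
after lw $t0, (52): $t0=M[52]=21
sw $t0, (16) → M[16]=21
after sub $t0, $t6, $t3: $t0=9-12=-3
after or $t0, $t3, $t7: $t0=12|27=31
after sll $t6, $t6, 3: $t6=9<<3=72
after sll $t6, $t7, 2: $t6=27<<2=108
after mul $t3, $t1, 8: $t3=21*8=168
after add $t3, $t6, 15: $t3=108+15=123
after lw $t3, (24): $t3=M[24]=33
halt.

21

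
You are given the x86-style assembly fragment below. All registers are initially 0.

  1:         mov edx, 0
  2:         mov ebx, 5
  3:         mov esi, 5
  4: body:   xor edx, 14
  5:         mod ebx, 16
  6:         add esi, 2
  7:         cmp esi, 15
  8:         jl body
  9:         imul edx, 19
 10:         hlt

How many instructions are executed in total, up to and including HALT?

30

mov edx, 0 → edx=0
mov ebx, 5 → ebx=5
mov esi, 5 → esi=5
xor edx, 14 → edx=0^14=14
mod ebx, 16 → ebx=5%16=5
add esi, 2 → esi=5+2=7
cmp esi, 15  (cmp 7,15)
jl body: taken
xor edx, 14 → edx=14^14=0
mod ebx, 16 → ebx=5%16=5
add esi, 2 → esi=7+2=9
cmp esi, 15  (cmp 9,15)
jl body: taken
xor edx, 14 → edx=0^14=14
mod ebx, 16 → ebx=5%16=5
add esi, 2 → esi=9+2=11
cmp esi, 15  (cmp 11,15)
jl body: taken
xor edx, 14 → edx=14^14=0
mod ebx, 16 → ebx=5%16=5
add esi, 2 → esi=11+2=13
cmp esi, 15  (cmp 13,15)
jl body: taken
xor edx, 14 → edx=0^14=14
mod ebx, 16 → ebx=5%16=5
add esi, 2 → esi=13+2=15
cmp esi, 15  (cmp 15,15)
jl body: not taken
imul edx, 19 → edx=14*19=266
halt.
Total executed instructions: 30.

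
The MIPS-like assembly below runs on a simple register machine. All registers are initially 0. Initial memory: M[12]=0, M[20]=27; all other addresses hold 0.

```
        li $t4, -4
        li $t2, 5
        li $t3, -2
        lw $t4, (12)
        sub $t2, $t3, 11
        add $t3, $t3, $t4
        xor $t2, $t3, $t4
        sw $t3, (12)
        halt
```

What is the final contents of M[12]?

-2

li $t4, -4 → $t4=-4
li $t2, 5 → $t2=5
li $t3, -2 → $t3=-2
lw $t4, (12) → $t4=M[12]=0
sub $t2, $t3, 11 → $t2=(-2)-11=-13
add $t3, $t3, $t4 → $t3=(-2)+0=-2
xor $t2, $t3, $t4 → $t2=(-2)^0=-2
sw $t3, (12) → M[12]=-2
halt.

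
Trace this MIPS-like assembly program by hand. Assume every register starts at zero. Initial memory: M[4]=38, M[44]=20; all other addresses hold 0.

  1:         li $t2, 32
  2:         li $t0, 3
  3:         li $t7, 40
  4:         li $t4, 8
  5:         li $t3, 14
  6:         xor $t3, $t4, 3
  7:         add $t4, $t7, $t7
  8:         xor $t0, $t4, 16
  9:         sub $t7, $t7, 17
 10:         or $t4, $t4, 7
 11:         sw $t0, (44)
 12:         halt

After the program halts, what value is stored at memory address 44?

after li $t2, 32: $t2=32
after li $t0, 3: $t0=3
after li $t7, 40: $t7=40
after li $t4, 8: $t4=8
after li $t3, 14: $t3=14
after xor $t3, $t4, 3: $t3=8^3=11
after add $t4, $t7, $t7: $t4=40+40=80
after xor $t0, $t4, 16: $t0=80^16=64
after sub $t7, $t7, 17: $t7=40-17=23
after or $t4, $t4, 7: $t4=80|7=87
sw $t0, (44) → M[44]=64
halt.

64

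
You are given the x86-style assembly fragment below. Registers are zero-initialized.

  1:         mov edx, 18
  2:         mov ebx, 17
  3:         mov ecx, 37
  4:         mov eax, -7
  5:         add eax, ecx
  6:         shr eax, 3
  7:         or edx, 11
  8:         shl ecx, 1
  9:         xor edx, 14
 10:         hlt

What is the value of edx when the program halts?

mov edx, 18 → edx=18
mov ebx, 17 → ebx=17
mov ecx, 37 → ecx=37
mov eax, -7 → eax=-7
add eax, ecx → eax=(-7)+37=30
shr eax, 3 → eax=30>>3=3
or edx, 11 → edx=18|11=27
shl ecx, 1 → ecx=37<<1=74
xor edx, 14 → edx=27^14=21
halt.

21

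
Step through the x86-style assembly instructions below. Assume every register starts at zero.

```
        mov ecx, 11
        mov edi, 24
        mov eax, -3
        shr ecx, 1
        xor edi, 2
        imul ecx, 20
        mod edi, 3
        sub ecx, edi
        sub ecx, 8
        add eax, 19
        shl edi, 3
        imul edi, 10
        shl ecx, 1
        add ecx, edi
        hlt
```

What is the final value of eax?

16

after mov ecx, 11: ecx=11
after mov edi, 24: edi=24
after mov eax, -3: eax=-3
after shr ecx, 1: ecx=11>>1=5
after xor edi, 2: edi=24^2=26
after imul ecx, 20: ecx=5*20=100
after mod edi, 3: edi=26%3=2
after sub ecx, edi: ecx=100-2=98
after sub ecx, 8: ecx=98-8=90
after add eax, 19: eax=(-3)+19=16
after shl edi, 3: edi=2<<3=16
after imul edi, 10: edi=16*10=160
after shl ecx, 1: ecx=90<<1=180
after add ecx, edi: ecx=180+160=340
halt.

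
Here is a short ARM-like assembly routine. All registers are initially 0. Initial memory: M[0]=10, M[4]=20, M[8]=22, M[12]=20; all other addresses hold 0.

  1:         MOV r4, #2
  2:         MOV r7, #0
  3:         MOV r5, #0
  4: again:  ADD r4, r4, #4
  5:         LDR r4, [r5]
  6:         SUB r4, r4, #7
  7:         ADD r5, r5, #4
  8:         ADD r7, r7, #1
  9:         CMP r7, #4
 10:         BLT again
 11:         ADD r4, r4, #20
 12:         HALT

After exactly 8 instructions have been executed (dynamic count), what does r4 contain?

3

after MOV r4, #2: r4=2
after MOV r7, #0: r7=0
after MOV r5, #0: r5=0
after ADD r4, r4, #4: r4=2+4=6
after LDR r4, [r5]: r4=M[0]=10
after SUB r4, r4, #7: r4=10-7=3
after ADD r5, r5, #4: r5=0+4=4
after ADD r7, r7, #1: r7=0+1=1
After step 8: r4 = 3.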